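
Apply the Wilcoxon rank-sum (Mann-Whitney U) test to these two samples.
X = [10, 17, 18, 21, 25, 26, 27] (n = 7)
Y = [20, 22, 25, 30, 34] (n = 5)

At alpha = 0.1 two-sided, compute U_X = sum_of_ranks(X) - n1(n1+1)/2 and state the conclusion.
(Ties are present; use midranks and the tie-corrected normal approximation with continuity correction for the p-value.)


Step 1: Combine and sort all 12 observations; assign midranks.
sorted (value, group): (10,X), (17,X), (18,X), (20,Y), (21,X), (22,Y), (25,X), (25,Y), (26,X), (27,X), (30,Y), (34,Y)
ranks: 10->1, 17->2, 18->3, 20->4, 21->5, 22->6, 25->7.5, 25->7.5, 26->9, 27->10, 30->11, 34->12
Step 2: Rank sum for X: R1 = 1 + 2 + 3 + 5 + 7.5 + 9 + 10 = 37.5.
Step 3: U_X = R1 - n1(n1+1)/2 = 37.5 - 7*8/2 = 37.5 - 28 = 9.5.
       U_Y = n1*n2 - U_X = 35 - 9.5 = 25.5.
Step 4: Ties are present, so use the tie-corrected normal approximation (with continuity correction) for the p-value.
Step 5: p-value = 0.222415; compare to alpha = 0.1. fail to reject H0.

U_X = 9.5, p = 0.222415, fail to reject H0 at alpha = 0.1.


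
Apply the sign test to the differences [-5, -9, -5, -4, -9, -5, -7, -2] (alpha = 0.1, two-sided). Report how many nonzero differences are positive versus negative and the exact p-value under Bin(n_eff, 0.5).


Step 1: Discard zero differences. Original n = 8; n_eff = number of nonzero differences = 8.
Nonzero differences (with sign): -5, -9, -5, -4, -9, -5, -7, -2
Step 2: Count signs: positive = 0, negative = 8.
Step 3: Under H0: P(positive) = 0.5, so the number of positives S ~ Bin(8, 0.5).
Step 4: Two-sided exact p-value = sum of Bin(8,0.5) probabilities at or below the observed probability = 0.007812.
Step 5: alpha = 0.1. reject H0.

n_eff = 8, pos = 0, neg = 8, p = 0.007812, reject H0.


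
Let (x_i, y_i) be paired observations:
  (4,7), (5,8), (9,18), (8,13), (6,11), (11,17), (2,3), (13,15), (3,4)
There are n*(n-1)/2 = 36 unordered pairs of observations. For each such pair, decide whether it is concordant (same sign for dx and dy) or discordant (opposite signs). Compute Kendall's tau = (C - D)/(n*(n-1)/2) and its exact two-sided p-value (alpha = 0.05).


Step 1: Enumerate the 36 unordered pairs (i,j) with i<j and classify each by sign(x_j-x_i) * sign(y_j-y_i).
  (1,2):dx=+1,dy=+1->C; (1,3):dx=+5,dy=+11->C; (1,4):dx=+4,dy=+6->C; (1,5):dx=+2,dy=+4->C
  (1,6):dx=+7,dy=+10->C; (1,7):dx=-2,dy=-4->C; (1,8):dx=+9,dy=+8->C; (1,9):dx=-1,dy=-3->C
  (2,3):dx=+4,dy=+10->C; (2,4):dx=+3,dy=+5->C; (2,5):dx=+1,dy=+3->C; (2,6):dx=+6,dy=+9->C
  (2,7):dx=-3,dy=-5->C; (2,8):dx=+8,dy=+7->C; (2,9):dx=-2,dy=-4->C; (3,4):dx=-1,dy=-5->C
  (3,5):dx=-3,dy=-7->C; (3,6):dx=+2,dy=-1->D; (3,7):dx=-7,dy=-15->C; (3,8):dx=+4,dy=-3->D
  (3,9):dx=-6,dy=-14->C; (4,5):dx=-2,dy=-2->C; (4,6):dx=+3,dy=+4->C; (4,7):dx=-6,dy=-10->C
  (4,8):dx=+5,dy=+2->C; (4,9):dx=-5,dy=-9->C; (5,6):dx=+5,dy=+6->C; (5,7):dx=-4,dy=-8->C
  (5,8):dx=+7,dy=+4->C; (5,9):dx=-3,dy=-7->C; (6,7):dx=-9,dy=-14->C; (6,8):dx=+2,dy=-2->D
  (6,9):dx=-8,dy=-13->C; (7,8):dx=+11,dy=+12->C; (7,9):dx=+1,dy=+1->C; (8,9):dx=-10,dy=-11->C
Step 2: C = 33, D = 3, total pairs = 36.
Step 3: tau = (C - D)/(n(n-1)/2) = (33 - 3)/36 = 0.833333.
Step 4: Exact two-sided p-value (enumerate n! = 362880 permutations of y under H0): p = 0.000854.
Step 5: alpha = 0.05. reject H0.

tau_b = 0.8333 (C=33, D=3), p = 0.000854, reject H0.


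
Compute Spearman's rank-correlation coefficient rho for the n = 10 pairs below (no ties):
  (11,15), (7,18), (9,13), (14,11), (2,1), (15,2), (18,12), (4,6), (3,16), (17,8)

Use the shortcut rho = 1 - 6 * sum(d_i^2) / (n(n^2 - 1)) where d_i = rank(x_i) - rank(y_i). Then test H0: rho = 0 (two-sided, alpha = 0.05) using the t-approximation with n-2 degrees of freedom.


Step 1: Rank x and y separately (midranks; no ties here).
rank(x): 11->6, 7->4, 9->5, 14->7, 2->1, 15->8, 18->10, 4->3, 3->2, 17->9
rank(y): 15->8, 18->10, 13->7, 11->5, 1->1, 2->2, 12->6, 6->3, 16->9, 8->4
Step 2: d_i = R_x(i) - R_y(i); compute d_i^2.
  (6-8)^2=4, (4-10)^2=36, (5-7)^2=4, (7-5)^2=4, (1-1)^2=0, (8-2)^2=36, (10-6)^2=16, (3-3)^2=0, (2-9)^2=49, (9-4)^2=25
sum(d^2) = 174.
Step 3: rho = 1 - 6*174 / (10*(10^2 - 1)) = 1 - 1044/990 = -0.054545.
Step 4: Under H0, t = rho * sqrt((n-2)/(1-rho^2)) = -0.1545 ~ t(8).
Step 5: Two-sided p-value from the t-distribution with 8 df = 0.881036.
Step 6: alpha = 0.05. fail to reject H0.

rho = -0.0545, p = 0.881036, fail to reject H0 at alpha = 0.05.


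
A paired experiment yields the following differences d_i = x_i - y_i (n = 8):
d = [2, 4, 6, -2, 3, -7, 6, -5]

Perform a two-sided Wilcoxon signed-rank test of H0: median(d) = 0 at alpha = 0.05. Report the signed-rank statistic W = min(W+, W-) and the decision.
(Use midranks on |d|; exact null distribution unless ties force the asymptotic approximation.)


Step 1: Drop any zero differences (none here) and take |d_i|.
|d| = [2, 4, 6, 2, 3, 7, 6, 5]
Step 2: Midrank |d_i| (ties get averaged ranks).
ranks: |2|->1.5, |4|->4, |6|->6.5, |2|->1.5, |3|->3, |7|->8, |6|->6.5, |5|->5
Step 3: Attach original signs; sum ranks with positive sign and with negative sign.
W+ = 1.5 + 4 + 6.5 + 3 + 6.5 = 21.5
W- = 1.5 + 8 + 5 = 14.5
(Check: W+ + W- = 36 should equal n(n+1)/2 = 36.)
Step 4: Test statistic W = min(W+, W-) = 14.5.
Step 5: Ties in |d|, so use the tie-corrected normal approximation.
        E[W] = n(n+1)/4 = 8*9/4 = 18.
        Tie groups: |d|=2 (t=2), |d|=6 (t=2); sum(t^3 - t) = 12.
        Var[W] = n(n+1)(2n+1)/24 - sum(t^3-t)/48 = 1224/24 - 12/48 = 50.75.
        z = (W - E[W]) / sqrt(Var[W]) = (14.5 - 18) / 7.1239 = -0.4913.
        Two-sided p = 2*Phi(z) = 0.623212.
Step 6: alpha = 0.05. fail to reject H0.

W+ = 21.5, W- = 14.5, W = min = 14.5, p = 0.623212, fail to reject H0.


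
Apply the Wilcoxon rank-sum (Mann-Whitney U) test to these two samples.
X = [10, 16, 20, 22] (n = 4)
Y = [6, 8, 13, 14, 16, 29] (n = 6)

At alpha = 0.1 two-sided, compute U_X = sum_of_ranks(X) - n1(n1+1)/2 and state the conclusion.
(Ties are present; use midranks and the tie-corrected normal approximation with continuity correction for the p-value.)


Step 1: Combine and sort all 10 observations; assign midranks.
sorted (value, group): (6,Y), (8,Y), (10,X), (13,Y), (14,Y), (16,X), (16,Y), (20,X), (22,X), (29,Y)
ranks: 6->1, 8->2, 10->3, 13->4, 14->5, 16->6.5, 16->6.5, 20->8, 22->9, 29->10
Step 2: Rank sum for X: R1 = 3 + 6.5 + 8 + 9 = 26.5.
Step 3: U_X = R1 - n1(n1+1)/2 = 26.5 - 4*5/2 = 26.5 - 10 = 16.5.
       U_Y = n1*n2 - U_X = 24 - 16.5 = 7.5.
Step 4: Ties are present, so use the tie-corrected normal approximation (with continuity correction) for the p-value.
Step 5: p-value = 0.392330; compare to alpha = 0.1. fail to reject H0.

U_X = 16.5, p = 0.392330, fail to reject H0 at alpha = 0.1.


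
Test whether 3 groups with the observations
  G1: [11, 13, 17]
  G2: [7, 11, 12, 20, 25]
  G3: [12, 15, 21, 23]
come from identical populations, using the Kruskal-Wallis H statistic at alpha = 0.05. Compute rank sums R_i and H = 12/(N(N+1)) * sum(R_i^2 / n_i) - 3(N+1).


Step 1: Combine all N = 12 observations and assign midranks.
sorted (value, group, rank): (7,G2,1), (11,G1,2.5), (11,G2,2.5), (12,G2,4.5), (12,G3,4.5), (13,G1,6), (15,G3,7), (17,G1,8), (20,G2,9), (21,G3,10), (23,G3,11), (25,G2,12)
Step 2: Sum ranks within each group.
R_1 = 16.5 (n_1 = 3)
R_2 = 29 (n_2 = 5)
R_3 = 32.5 (n_3 = 4)
Step 3: H = 12/(N(N+1)) * sum(R_i^2/n_i) - 3(N+1)
     = 12/(12*13) * (16.5^2/3 + 29^2/5 + 32.5^2/4) - 3*13
     = 0.076923 * 523.013 - 39
     = 1.231731.
Step 4: Ties present; correction factor C = 1 - 12/(12^3 - 12) = 0.993007. Corrected H = 1.231731 / 0.993007 = 1.240405.
Step 5: Under H0, H ~ chi^2(2); p-value = 0.537836.
Step 6: alpha = 0.05. fail to reject H0.

H = 1.2404, df = 2, p = 0.537836, fail to reject H0.


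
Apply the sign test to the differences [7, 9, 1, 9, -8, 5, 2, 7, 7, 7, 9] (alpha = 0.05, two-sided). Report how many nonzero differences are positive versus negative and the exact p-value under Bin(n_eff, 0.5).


Step 1: Discard zero differences. Original n = 11; n_eff = number of nonzero differences = 11.
Nonzero differences (with sign): +7, +9, +1, +9, -8, +5, +2, +7, +7, +7, +9
Step 2: Count signs: positive = 10, negative = 1.
Step 3: Under H0: P(positive) = 0.5, so the number of positives S ~ Bin(11, 0.5).
Step 4: Two-sided exact p-value = sum of Bin(11,0.5) probabilities at or below the observed probability = 0.011719.
Step 5: alpha = 0.05. reject H0.

n_eff = 11, pos = 10, neg = 1, p = 0.011719, reject H0.


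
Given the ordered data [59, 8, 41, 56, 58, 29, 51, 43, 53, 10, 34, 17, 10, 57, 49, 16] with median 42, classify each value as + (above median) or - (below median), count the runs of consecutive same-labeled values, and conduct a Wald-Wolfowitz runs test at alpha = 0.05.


Step 1: Compute median = 42; label A = above, B = below.
Labels in order: ABBAABAAABBBBAAB  (n_A = 8, n_B = 8)
Step 2: Count runs R = 8.
Step 3: Under H0 (random ordering), E[R] = 2*n_A*n_B/(n_A+n_B) + 1 = 2*8*8/16 + 1 = 9.0000.
        Var[R] = 2*n_A*n_B*(2*n_A*n_B - n_A - n_B) / ((n_A+n_B)^2 * (n_A+n_B-1)) = 14336/3840 = 3.7333.
        SD[R] = 1.9322.
Step 4: Continuity-corrected z = (R + 0.5 - E[R]) / SD[R] = (8 + 0.5 - 9.0000) / 1.9322 = -0.2588.
Step 5: Two-sided p-value via normal approximation = 2*(1 - Phi(|z|)) = 0.795809.
Step 6: alpha = 0.05. fail to reject H0.

R = 8, z = -0.2588, p = 0.795809, fail to reject H0.


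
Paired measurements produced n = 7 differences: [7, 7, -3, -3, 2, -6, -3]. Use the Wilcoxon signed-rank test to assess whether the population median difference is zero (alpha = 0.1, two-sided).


Step 1: Drop any zero differences (none here) and take |d_i|.
|d| = [7, 7, 3, 3, 2, 6, 3]
Step 2: Midrank |d_i| (ties get averaged ranks).
ranks: |7|->6.5, |7|->6.5, |3|->3, |3|->3, |2|->1, |6|->5, |3|->3
Step 3: Attach original signs; sum ranks with positive sign and with negative sign.
W+ = 6.5 + 6.5 + 1 = 14
W- = 3 + 3 + 5 + 3 = 14
(Check: W+ + W- = 28 should equal n(n+1)/2 = 28.)
Step 4: Test statistic W = min(W+, W-) = 14.
Step 5: Ties in |d|, so use the tie-corrected normal approximation.
        E[W] = n(n+1)/4 = 7*8/4 = 14.
        Tie groups: |d|=3 (t=3), |d|=7 (t=2); sum(t^3 - t) = 30.
        Var[W] = n(n+1)(2n+1)/24 - sum(t^3-t)/48 = 840/24 - 30/48 = 34.375.
        z = (W - E[W]) / sqrt(Var[W]) = (14 - 14) / 5.8630 = 0.0000.
        Two-sided p = 2*Phi(z) = 1.000000.
Step 6: alpha = 0.1. fail to reject H0.

W+ = 14, W- = 14, W = min = 14, p = 1.000000, fail to reject H0.


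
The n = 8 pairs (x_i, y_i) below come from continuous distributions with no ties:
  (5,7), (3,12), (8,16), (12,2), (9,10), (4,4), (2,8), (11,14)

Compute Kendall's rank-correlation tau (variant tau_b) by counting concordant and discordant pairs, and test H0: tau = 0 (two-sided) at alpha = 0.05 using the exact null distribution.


Step 1: Enumerate the 28 unordered pairs (i,j) with i<j and classify each by sign(x_j-x_i) * sign(y_j-y_i).
  (1,2):dx=-2,dy=+5->D; (1,3):dx=+3,dy=+9->C; (1,4):dx=+7,dy=-5->D; (1,5):dx=+4,dy=+3->C
  (1,6):dx=-1,dy=-3->C; (1,7):dx=-3,dy=+1->D; (1,8):dx=+6,dy=+7->C; (2,3):dx=+5,dy=+4->C
  (2,4):dx=+9,dy=-10->D; (2,5):dx=+6,dy=-2->D; (2,6):dx=+1,dy=-8->D; (2,7):dx=-1,dy=-4->C
  (2,8):dx=+8,dy=+2->C; (3,4):dx=+4,dy=-14->D; (3,5):dx=+1,dy=-6->D; (3,6):dx=-4,dy=-12->C
  (3,7):dx=-6,dy=-8->C; (3,8):dx=+3,dy=-2->D; (4,5):dx=-3,dy=+8->D; (4,6):dx=-8,dy=+2->D
  (4,7):dx=-10,dy=+6->D; (4,8):dx=-1,dy=+12->D; (5,6):dx=-5,dy=-6->C; (5,7):dx=-7,dy=-2->C
  (5,8):dx=+2,dy=+4->C; (6,7):dx=-2,dy=+4->D; (6,8):dx=+7,dy=+10->C; (7,8):dx=+9,dy=+6->C
Step 2: C = 14, D = 14, total pairs = 28.
Step 3: tau = (C - D)/(n(n-1)/2) = (14 - 14)/28 = 0.000000.
Step 4: Exact two-sided p-value (enumerate n! = 40320 permutations of y under H0): p = 1.000000.
Step 5: alpha = 0.05. fail to reject H0.

tau_b = 0.0000 (C=14, D=14), p = 1.000000, fail to reject H0.


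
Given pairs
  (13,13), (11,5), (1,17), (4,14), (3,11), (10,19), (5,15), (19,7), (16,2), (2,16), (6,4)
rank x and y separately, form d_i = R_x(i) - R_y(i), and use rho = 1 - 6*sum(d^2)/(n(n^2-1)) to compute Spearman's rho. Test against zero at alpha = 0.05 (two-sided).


Step 1: Rank x and y separately (midranks; no ties here).
rank(x): 13->9, 11->8, 1->1, 4->4, 3->3, 10->7, 5->5, 19->11, 16->10, 2->2, 6->6
rank(y): 13->6, 5->3, 17->10, 14->7, 11->5, 19->11, 15->8, 7->4, 2->1, 16->9, 4->2
Step 2: d_i = R_x(i) - R_y(i); compute d_i^2.
  (9-6)^2=9, (8-3)^2=25, (1-10)^2=81, (4-7)^2=9, (3-5)^2=4, (7-11)^2=16, (5-8)^2=9, (11-4)^2=49, (10-1)^2=81, (2-9)^2=49, (6-2)^2=16
sum(d^2) = 348.
Step 3: rho = 1 - 6*348 / (11*(11^2 - 1)) = 1 - 2088/1320 = -0.581818.
Step 4: Under H0, t = rho * sqrt((n-2)/(1-rho^2)) = -2.1461 ~ t(9).
Step 5: Two-sided p-value from the t-distribution with 9 df = 0.060420.
Step 6: alpha = 0.05. fail to reject H0.

rho = -0.5818, p = 0.060420, fail to reject H0 at alpha = 0.05.


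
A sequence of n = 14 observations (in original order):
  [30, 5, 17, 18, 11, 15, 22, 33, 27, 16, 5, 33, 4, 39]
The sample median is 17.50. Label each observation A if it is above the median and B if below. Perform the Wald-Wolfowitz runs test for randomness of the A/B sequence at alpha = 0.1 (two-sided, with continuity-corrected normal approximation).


Step 1: Compute median = 17.50; label A = above, B = below.
Labels in order: ABBABBAAABBABA  (n_A = 7, n_B = 7)
Step 2: Count runs R = 9.
Step 3: Under H0 (random ordering), E[R] = 2*n_A*n_B/(n_A+n_B) + 1 = 2*7*7/14 + 1 = 8.0000.
        Var[R] = 2*n_A*n_B*(2*n_A*n_B - n_A - n_B) / ((n_A+n_B)^2 * (n_A+n_B-1)) = 8232/2548 = 3.2308.
        SD[R] = 1.7974.
Step 4: Continuity-corrected z = (R - 0.5 - E[R]) / SD[R] = (9 - 0.5 - 8.0000) / 1.7974 = 0.2782.
Step 5: Two-sided p-value via normal approximation = 2*(1 - Phi(|z|)) = 0.780879.
Step 6: alpha = 0.1. fail to reject H0.

R = 9, z = 0.2782, p = 0.780879, fail to reject H0.


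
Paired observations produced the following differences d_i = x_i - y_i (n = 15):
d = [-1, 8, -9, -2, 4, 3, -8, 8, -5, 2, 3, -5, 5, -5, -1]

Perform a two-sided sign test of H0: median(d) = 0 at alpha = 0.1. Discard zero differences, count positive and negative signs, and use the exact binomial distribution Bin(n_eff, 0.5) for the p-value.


Step 1: Discard zero differences. Original n = 15; n_eff = number of nonzero differences = 15.
Nonzero differences (with sign): -1, +8, -9, -2, +4, +3, -8, +8, -5, +2, +3, -5, +5, -5, -1
Step 2: Count signs: positive = 7, negative = 8.
Step 3: Under H0: P(positive) = 0.5, so the number of positives S ~ Bin(15, 0.5).
Step 4: Two-sided exact p-value = sum of Bin(15,0.5) probabilities at or below the observed probability = 1.000000.
Step 5: alpha = 0.1. fail to reject H0.

n_eff = 15, pos = 7, neg = 8, p = 1.000000, fail to reject H0.


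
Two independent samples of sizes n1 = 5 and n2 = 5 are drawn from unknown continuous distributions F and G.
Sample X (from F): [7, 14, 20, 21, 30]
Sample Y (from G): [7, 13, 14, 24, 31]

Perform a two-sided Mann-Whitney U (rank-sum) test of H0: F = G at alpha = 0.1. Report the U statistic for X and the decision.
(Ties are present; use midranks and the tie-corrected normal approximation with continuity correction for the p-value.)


Step 1: Combine and sort all 10 observations; assign midranks.
sorted (value, group): (7,X), (7,Y), (13,Y), (14,X), (14,Y), (20,X), (21,X), (24,Y), (30,X), (31,Y)
ranks: 7->1.5, 7->1.5, 13->3, 14->4.5, 14->4.5, 20->6, 21->7, 24->8, 30->9, 31->10
Step 2: Rank sum for X: R1 = 1.5 + 4.5 + 6 + 7 + 9 = 28.
Step 3: U_X = R1 - n1(n1+1)/2 = 28 - 5*6/2 = 28 - 15 = 13.
       U_Y = n1*n2 - U_X = 25 - 13 = 12.
Step 4: Ties are present, so use the tie-corrected normal approximation (with continuity correction) for the p-value.
Step 5: p-value = 1.000000; compare to alpha = 0.1. fail to reject H0.

U_X = 13, p = 1.000000, fail to reject H0 at alpha = 0.1.


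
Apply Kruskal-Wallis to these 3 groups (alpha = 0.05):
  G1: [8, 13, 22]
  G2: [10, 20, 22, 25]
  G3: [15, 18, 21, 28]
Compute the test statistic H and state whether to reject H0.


Step 1: Combine all N = 11 observations and assign midranks.
sorted (value, group, rank): (8,G1,1), (10,G2,2), (13,G1,3), (15,G3,4), (18,G3,5), (20,G2,6), (21,G3,7), (22,G1,8.5), (22,G2,8.5), (25,G2,10), (28,G3,11)
Step 2: Sum ranks within each group.
R_1 = 12.5 (n_1 = 3)
R_2 = 26.5 (n_2 = 4)
R_3 = 27 (n_3 = 4)
Step 3: H = 12/(N(N+1)) * sum(R_i^2/n_i) - 3(N+1)
     = 12/(11*12) * (12.5^2/3 + 26.5^2/4 + 27^2/4) - 3*12
     = 0.090909 * 409.896 - 36
     = 1.263258.
Step 4: Ties present; correction factor C = 1 - 6/(11^3 - 11) = 0.995455. Corrected H = 1.263258 / 0.995455 = 1.269026.
Step 5: Under H0, H ~ chi^2(2); p-value = 0.530194.
Step 6: alpha = 0.05. fail to reject H0.

H = 1.2690, df = 2, p = 0.530194, fail to reject H0.


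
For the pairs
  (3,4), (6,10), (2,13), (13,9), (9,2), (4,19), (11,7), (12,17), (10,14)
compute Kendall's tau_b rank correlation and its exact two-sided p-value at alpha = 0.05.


Step 1: Enumerate the 36 unordered pairs (i,j) with i<j and classify each by sign(x_j-x_i) * sign(y_j-y_i).
  (1,2):dx=+3,dy=+6->C; (1,3):dx=-1,dy=+9->D; (1,4):dx=+10,dy=+5->C; (1,5):dx=+6,dy=-2->D
  (1,6):dx=+1,dy=+15->C; (1,7):dx=+8,dy=+3->C; (1,8):dx=+9,dy=+13->C; (1,9):dx=+7,dy=+10->C
  (2,3):dx=-4,dy=+3->D; (2,4):dx=+7,dy=-1->D; (2,5):dx=+3,dy=-8->D; (2,6):dx=-2,dy=+9->D
  (2,7):dx=+5,dy=-3->D; (2,8):dx=+6,dy=+7->C; (2,9):dx=+4,dy=+4->C; (3,4):dx=+11,dy=-4->D
  (3,5):dx=+7,dy=-11->D; (3,6):dx=+2,dy=+6->C; (3,7):dx=+9,dy=-6->D; (3,8):dx=+10,dy=+4->C
  (3,9):dx=+8,dy=+1->C; (4,5):dx=-4,dy=-7->C; (4,6):dx=-9,dy=+10->D; (4,7):dx=-2,dy=-2->C
  (4,8):dx=-1,dy=+8->D; (4,9):dx=-3,dy=+5->D; (5,6):dx=-5,dy=+17->D; (5,7):dx=+2,dy=+5->C
  (5,8):dx=+3,dy=+15->C; (5,9):dx=+1,dy=+12->C; (6,7):dx=+7,dy=-12->D; (6,8):dx=+8,dy=-2->D
  (6,9):dx=+6,dy=-5->D; (7,8):dx=+1,dy=+10->C; (7,9):dx=-1,dy=+7->D; (8,9):dx=-2,dy=-3->C
Step 2: C = 18, D = 18, total pairs = 36.
Step 3: tau = (C - D)/(n(n-1)/2) = (18 - 18)/36 = 0.000000.
Step 4: Exact two-sided p-value (enumerate n! = 362880 permutations of y under H0): p = 1.000000.
Step 5: alpha = 0.05. fail to reject H0.

tau_b = 0.0000 (C=18, D=18), p = 1.000000, fail to reject H0.


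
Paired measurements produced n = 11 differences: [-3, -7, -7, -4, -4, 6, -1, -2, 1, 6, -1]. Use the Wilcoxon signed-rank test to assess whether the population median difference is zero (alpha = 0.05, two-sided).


Step 1: Drop any zero differences (none here) and take |d_i|.
|d| = [3, 7, 7, 4, 4, 6, 1, 2, 1, 6, 1]
Step 2: Midrank |d_i| (ties get averaged ranks).
ranks: |3|->5, |7|->10.5, |7|->10.5, |4|->6.5, |4|->6.5, |6|->8.5, |1|->2, |2|->4, |1|->2, |6|->8.5, |1|->2
Step 3: Attach original signs; sum ranks with positive sign and with negative sign.
W+ = 8.5 + 2 + 8.5 = 19
W- = 5 + 10.5 + 10.5 + 6.5 + 6.5 + 2 + 4 + 2 = 47
(Check: W+ + W- = 66 should equal n(n+1)/2 = 66.)
Step 4: Test statistic W = min(W+, W-) = 19.
Step 5: Ties in |d|, so use the tie-corrected normal approximation.
        E[W] = n(n+1)/4 = 11*12/4 = 33.
        Tie groups: |d|=1 (t=3), |d|=4 (t=2), |d|=6 (t=2), |d|=7 (t=2); sum(t^3 - t) = 42.
        Var[W] = n(n+1)(2n+1)/24 - sum(t^3-t)/48 = 3036/24 - 42/48 = 125.625.
        z = (W - E[W]) / sqrt(Var[W]) = (19 - 33) / 11.2083 = -1.2491.
        Two-sided p = 2*Phi(z) = 0.211636.
Step 6: alpha = 0.05. fail to reject H0.

W+ = 19, W- = 47, W = min = 19, p = 0.211636, fail to reject H0.


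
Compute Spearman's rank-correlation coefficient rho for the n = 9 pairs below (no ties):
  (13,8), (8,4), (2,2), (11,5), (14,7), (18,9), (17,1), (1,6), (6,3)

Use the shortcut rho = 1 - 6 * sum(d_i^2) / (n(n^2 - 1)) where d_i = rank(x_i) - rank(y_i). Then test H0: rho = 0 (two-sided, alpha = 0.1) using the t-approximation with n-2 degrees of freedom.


Step 1: Rank x and y separately (midranks; no ties here).
rank(x): 13->6, 8->4, 2->2, 11->5, 14->7, 18->9, 17->8, 1->1, 6->3
rank(y): 8->8, 4->4, 2->2, 5->5, 7->7, 9->9, 1->1, 6->6, 3->3
Step 2: d_i = R_x(i) - R_y(i); compute d_i^2.
  (6-8)^2=4, (4-4)^2=0, (2-2)^2=0, (5-5)^2=0, (7-7)^2=0, (9-9)^2=0, (8-1)^2=49, (1-6)^2=25, (3-3)^2=0
sum(d^2) = 78.
Step 3: rho = 1 - 6*78 / (9*(9^2 - 1)) = 1 - 468/720 = 0.350000.
Step 4: Under H0, t = rho * sqrt((n-2)/(1-rho^2)) = 0.9885 ~ t(7).
Step 5: Two-sided p-value from the t-distribution with 7 df = 0.355820.
Step 6: alpha = 0.1. fail to reject H0.

rho = 0.3500, p = 0.355820, fail to reject H0 at alpha = 0.1.


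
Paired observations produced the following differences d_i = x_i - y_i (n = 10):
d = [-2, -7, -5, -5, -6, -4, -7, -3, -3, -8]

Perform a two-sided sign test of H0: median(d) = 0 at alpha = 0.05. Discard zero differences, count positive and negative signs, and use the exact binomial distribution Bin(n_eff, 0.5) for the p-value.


Step 1: Discard zero differences. Original n = 10; n_eff = number of nonzero differences = 10.
Nonzero differences (with sign): -2, -7, -5, -5, -6, -4, -7, -3, -3, -8
Step 2: Count signs: positive = 0, negative = 10.
Step 3: Under H0: P(positive) = 0.5, so the number of positives S ~ Bin(10, 0.5).
Step 4: Two-sided exact p-value = sum of Bin(10,0.5) probabilities at or below the observed probability = 0.001953.
Step 5: alpha = 0.05. reject H0.

n_eff = 10, pos = 0, neg = 10, p = 0.001953, reject H0.


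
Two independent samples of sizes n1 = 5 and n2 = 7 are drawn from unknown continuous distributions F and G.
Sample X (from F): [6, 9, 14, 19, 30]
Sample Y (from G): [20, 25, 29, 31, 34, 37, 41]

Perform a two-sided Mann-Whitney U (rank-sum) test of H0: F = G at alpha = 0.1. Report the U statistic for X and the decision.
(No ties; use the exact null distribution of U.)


Step 1: Combine and sort all 12 observations; assign midranks.
sorted (value, group): (6,X), (9,X), (14,X), (19,X), (20,Y), (25,Y), (29,Y), (30,X), (31,Y), (34,Y), (37,Y), (41,Y)
ranks: 6->1, 9->2, 14->3, 19->4, 20->5, 25->6, 29->7, 30->8, 31->9, 34->10, 37->11, 41->12
Step 2: Rank sum for X: R1 = 1 + 2 + 3 + 4 + 8 = 18.
Step 3: U_X = R1 - n1(n1+1)/2 = 18 - 5*6/2 = 18 - 15 = 3.
       U_Y = n1*n2 - U_X = 35 - 3 = 32.
Step 4: No ties, so the exact null distribution of U (based on enumerating the C(12,5) = 792 equally likely rank assignments) gives the two-sided p-value.
Step 5: p-value = 0.017677; compare to alpha = 0.1. reject H0.

U_X = 3, p = 0.017677, reject H0 at alpha = 0.1.


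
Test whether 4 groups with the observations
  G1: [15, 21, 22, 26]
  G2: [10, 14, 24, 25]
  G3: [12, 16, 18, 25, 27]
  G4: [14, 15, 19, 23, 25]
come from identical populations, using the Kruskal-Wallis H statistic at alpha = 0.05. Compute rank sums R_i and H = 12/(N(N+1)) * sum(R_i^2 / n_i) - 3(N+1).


Step 1: Combine all N = 18 observations and assign midranks.
sorted (value, group, rank): (10,G2,1), (12,G3,2), (14,G2,3.5), (14,G4,3.5), (15,G1,5.5), (15,G4,5.5), (16,G3,7), (18,G3,8), (19,G4,9), (21,G1,10), (22,G1,11), (23,G4,12), (24,G2,13), (25,G2,15), (25,G3,15), (25,G4,15), (26,G1,17), (27,G3,18)
Step 2: Sum ranks within each group.
R_1 = 43.5 (n_1 = 4)
R_2 = 32.5 (n_2 = 4)
R_3 = 50 (n_3 = 5)
R_4 = 45 (n_4 = 5)
Step 3: H = 12/(N(N+1)) * sum(R_i^2/n_i) - 3(N+1)
     = 12/(18*19) * (43.5^2/4 + 32.5^2/4 + 50^2/5 + 45^2/5) - 3*19
     = 0.035088 * 1642.12 - 57
     = 0.618421.
Step 4: Ties present; correction factor C = 1 - 36/(18^3 - 18) = 0.993808. Corrected H = 0.618421 / 0.993808 = 0.622274.
Step 5: Under H0, H ~ chi^2(3); p-value = 0.891315.
Step 6: alpha = 0.05. fail to reject H0.

H = 0.6223, df = 3, p = 0.891315, fail to reject H0.


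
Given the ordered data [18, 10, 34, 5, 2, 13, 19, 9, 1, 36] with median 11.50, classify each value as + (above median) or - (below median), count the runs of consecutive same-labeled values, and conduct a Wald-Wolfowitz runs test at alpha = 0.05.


Step 1: Compute median = 11.50; label A = above, B = below.
Labels in order: ABABBAABBA  (n_A = 5, n_B = 5)
Step 2: Count runs R = 7.
Step 3: Under H0 (random ordering), E[R] = 2*n_A*n_B/(n_A+n_B) + 1 = 2*5*5/10 + 1 = 6.0000.
        Var[R] = 2*n_A*n_B*(2*n_A*n_B - n_A - n_B) / ((n_A+n_B)^2 * (n_A+n_B-1)) = 2000/900 = 2.2222.
        SD[R] = 1.4907.
Step 4: Continuity-corrected z = (R - 0.5 - E[R]) / SD[R] = (7 - 0.5 - 6.0000) / 1.4907 = 0.3354.
Step 5: Two-sided p-value via normal approximation = 2*(1 - Phi(|z|)) = 0.737316.
Step 6: alpha = 0.05. fail to reject H0.

R = 7, z = 0.3354, p = 0.737316, fail to reject H0.


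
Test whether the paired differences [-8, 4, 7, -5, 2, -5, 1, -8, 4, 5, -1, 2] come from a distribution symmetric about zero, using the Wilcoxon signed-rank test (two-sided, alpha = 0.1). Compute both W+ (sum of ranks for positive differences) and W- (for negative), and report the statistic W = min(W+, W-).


Step 1: Drop any zero differences (none here) and take |d_i|.
|d| = [8, 4, 7, 5, 2, 5, 1, 8, 4, 5, 1, 2]
Step 2: Midrank |d_i| (ties get averaged ranks).
ranks: |8|->11.5, |4|->5.5, |7|->10, |5|->8, |2|->3.5, |5|->8, |1|->1.5, |8|->11.5, |4|->5.5, |5|->8, |1|->1.5, |2|->3.5
Step 3: Attach original signs; sum ranks with positive sign and with negative sign.
W+ = 5.5 + 10 + 3.5 + 1.5 + 5.5 + 8 + 3.5 = 37.5
W- = 11.5 + 8 + 8 + 11.5 + 1.5 = 40.5
(Check: W+ + W- = 78 should equal n(n+1)/2 = 78.)
Step 4: Test statistic W = min(W+, W-) = 37.5.
Step 5: Ties in |d|, so use the tie-corrected normal approximation.
        E[W] = n(n+1)/4 = 12*13/4 = 39.
        Tie groups: |d|=1 (t=2), |d|=2 (t=2), |d|=4 (t=2), |d|=5 (t=3), |d|=8 (t=2); sum(t^3 - t) = 48.
        Var[W] = n(n+1)(2n+1)/24 - sum(t^3-t)/48 = 3900/24 - 48/48 = 161.5.
        z = (W - E[W]) / sqrt(Var[W]) = (37.5 - 39) / 12.7083 = -0.1180.
        Two-sided p = 2*Phi(z) = 0.906041.
Step 6: alpha = 0.1. fail to reject H0.

W+ = 37.5, W- = 40.5, W = min = 37.5, p = 0.906041, fail to reject H0.


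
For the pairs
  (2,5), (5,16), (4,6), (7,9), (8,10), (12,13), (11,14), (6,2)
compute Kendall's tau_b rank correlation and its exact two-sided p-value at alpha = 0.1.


Step 1: Enumerate the 28 unordered pairs (i,j) with i<j and classify each by sign(x_j-x_i) * sign(y_j-y_i).
  (1,2):dx=+3,dy=+11->C; (1,3):dx=+2,dy=+1->C; (1,4):dx=+5,dy=+4->C; (1,5):dx=+6,dy=+5->C
  (1,6):dx=+10,dy=+8->C; (1,7):dx=+9,dy=+9->C; (1,8):dx=+4,dy=-3->D; (2,3):dx=-1,dy=-10->C
  (2,4):dx=+2,dy=-7->D; (2,5):dx=+3,dy=-6->D; (2,6):dx=+7,dy=-3->D; (2,7):dx=+6,dy=-2->D
  (2,8):dx=+1,dy=-14->D; (3,4):dx=+3,dy=+3->C; (3,5):dx=+4,dy=+4->C; (3,6):dx=+8,dy=+7->C
  (3,7):dx=+7,dy=+8->C; (3,8):dx=+2,dy=-4->D; (4,5):dx=+1,dy=+1->C; (4,6):dx=+5,dy=+4->C
  (4,7):dx=+4,dy=+5->C; (4,8):dx=-1,dy=-7->C; (5,6):dx=+4,dy=+3->C; (5,7):dx=+3,dy=+4->C
  (5,8):dx=-2,dy=-8->C; (6,7):dx=-1,dy=+1->D; (6,8):dx=-6,dy=-11->C; (7,8):dx=-5,dy=-12->C
Step 2: C = 20, D = 8, total pairs = 28.
Step 3: tau = (C - D)/(n(n-1)/2) = (20 - 8)/28 = 0.428571.
Step 4: Exact two-sided p-value (enumerate n! = 40320 permutations of y under H0): p = 0.178869.
Step 5: alpha = 0.1. fail to reject H0.

tau_b = 0.4286 (C=20, D=8), p = 0.178869, fail to reject H0.


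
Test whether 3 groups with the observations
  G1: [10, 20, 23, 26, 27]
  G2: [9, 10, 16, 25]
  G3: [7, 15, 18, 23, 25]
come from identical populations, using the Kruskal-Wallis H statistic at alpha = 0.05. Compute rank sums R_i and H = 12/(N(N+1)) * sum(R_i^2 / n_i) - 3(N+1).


Step 1: Combine all N = 14 observations and assign midranks.
sorted (value, group, rank): (7,G3,1), (9,G2,2), (10,G1,3.5), (10,G2,3.5), (15,G3,5), (16,G2,6), (18,G3,7), (20,G1,8), (23,G1,9.5), (23,G3,9.5), (25,G2,11.5), (25,G3,11.5), (26,G1,13), (27,G1,14)
Step 2: Sum ranks within each group.
R_1 = 48 (n_1 = 5)
R_2 = 23 (n_2 = 4)
R_3 = 34 (n_3 = 5)
Step 3: H = 12/(N(N+1)) * sum(R_i^2/n_i) - 3(N+1)
     = 12/(14*15) * (48^2/5 + 23^2/4 + 34^2/5) - 3*15
     = 0.057143 * 824.25 - 45
     = 2.100000.
Step 4: Ties present; correction factor C = 1 - 18/(14^3 - 14) = 0.993407. Corrected H = 2.100000 / 0.993407 = 2.113938.
Step 5: Under H0, H ~ chi^2(2); p-value = 0.347508.
Step 6: alpha = 0.05. fail to reject H0.

H = 2.1139, df = 2, p = 0.347508, fail to reject H0.


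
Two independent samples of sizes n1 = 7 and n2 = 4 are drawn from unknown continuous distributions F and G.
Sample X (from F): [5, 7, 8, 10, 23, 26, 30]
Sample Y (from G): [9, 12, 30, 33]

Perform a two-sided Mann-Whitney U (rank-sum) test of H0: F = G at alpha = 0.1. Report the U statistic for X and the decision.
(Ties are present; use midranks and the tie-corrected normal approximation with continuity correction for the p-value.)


Step 1: Combine and sort all 11 observations; assign midranks.
sorted (value, group): (5,X), (7,X), (8,X), (9,Y), (10,X), (12,Y), (23,X), (26,X), (30,X), (30,Y), (33,Y)
ranks: 5->1, 7->2, 8->3, 9->4, 10->5, 12->6, 23->7, 26->8, 30->9.5, 30->9.5, 33->11
Step 2: Rank sum for X: R1 = 1 + 2 + 3 + 5 + 7 + 8 + 9.5 = 35.5.
Step 3: U_X = R1 - n1(n1+1)/2 = 35.5 - 7*8/2 = 35.5 - 28 = 7.5.
       U_Y = n1*n2 - U_X = 28 - 7.5 = 20.5.
Step 4: Ties are present, so use the tie-corrected normal approximation (with continuity correction) for the p-value.
Step 5: p-value = 0.255756; compare to alpha = 0.1. fail to reject H0.

U_X = 7.5, p = 0.255756, fail to reject H0 at alpha = 0.1.


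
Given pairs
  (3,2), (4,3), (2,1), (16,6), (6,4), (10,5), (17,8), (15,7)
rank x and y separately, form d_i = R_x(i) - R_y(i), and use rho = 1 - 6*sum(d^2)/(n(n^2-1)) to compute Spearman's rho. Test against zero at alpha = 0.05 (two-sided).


Step 1: Rank x and y separately (midranks; no ties here).
rank(x): 3->2, 4->3, 2->1, 16->7, 6->4, 10->5, 17->8, 15->6
rank(y): 2->2, 3->3, 1->1, 6->6, 4->4, 5->5, 8->8, 7->7
Step 2: d_i = R_x(i) - R_y(i); compute d_i^2.
  (2-2)^2=0, (3-3)^2=0, (1-1)^2=0, (7-6)^2=1, (4-4)^2=0, (5-5)^2=0, (8-8)^2=0, (6-7)^2=1
sum(d^2) = 2.
Step 3: rho = 1 - 6*2 / (8*(8^2 - 1)) = 1 - 12/504 = 0.976190.
Step 4: Under H0, t = rho * sqrt((n-2)/(1-rho^2)) = 11.0235 ~ t(6).
Step 5: Two-sided p-value from the t-distribution with 6 df = 0.000033.
Step 6: alpha = 0.05. reject H0.

rho = 0.9762, p = 0.000033, reject H0 at alpha = 0.05.


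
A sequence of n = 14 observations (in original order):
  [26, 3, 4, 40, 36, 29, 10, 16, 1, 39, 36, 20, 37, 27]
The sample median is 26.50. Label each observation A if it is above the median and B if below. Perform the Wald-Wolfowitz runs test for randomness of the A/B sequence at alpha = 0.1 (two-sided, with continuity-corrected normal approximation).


Step 1: Compute median = 26.50; label A = above, B = below.
Labels in order: BBBAAABBBAABAA  (n_A = 7, n_B = 7)
Step 2: Count runs R = 6.
Step 3: Under H0 (random ordering), E[R] = 2*n_A*n_B/(n_A+n_B) + 1 = 2*7*7/14 + 1 = 8.0000.
        Var[R] = 2*n_A*n_B*(2*n_A*n_B - n_A - n_B) / ((n_A+n_B)^2 * (n_A+n_B-1)) = 8232/2548 = 3.2308.
        SD[R] = 1.7974.
Step 4: Continuity-corrected z = (R + 0.5 - E[R]) / SD[R] = (6 + 0.5 - 8.0000) / 1.7974 = -0.8345.
Step 5: Two-sided p-value via normal approximation = 2*(1 - Phi(|z|)) = 0.403986.
Step 6: alpha = 0.1. fail to reject H0.

R = 6, z = -0.8345, p = 0.403986, fail to reject H0.


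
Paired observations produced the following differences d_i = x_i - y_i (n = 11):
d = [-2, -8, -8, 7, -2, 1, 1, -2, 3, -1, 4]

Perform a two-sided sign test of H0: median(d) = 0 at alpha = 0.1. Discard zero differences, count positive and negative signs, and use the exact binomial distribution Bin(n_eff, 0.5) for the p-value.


Step 1: Discard zero differences. Original n = 11; n_eff = number of nonzero differences = 11.
Nonzero differences (with sign): -2, -8, -8, +7, -2, +1, +1, -2, +3, -1, +4
Step 2: Count signs: positive = 5, negative = 6.
Step 3: Under H0: P(positive) = 0.5, so the number of positives S ~ Bin(11, 0.5).
Step 4: Two-sided exact p-value = sum of Bin(11,0.5) probabilities at or below the observed probability = 1.000000.
Step 5: alpha = 0.1. fail to reject H0.

n_eff = 11, pos = 5, neg = 6, p = 1.000000, fail to reject H0.


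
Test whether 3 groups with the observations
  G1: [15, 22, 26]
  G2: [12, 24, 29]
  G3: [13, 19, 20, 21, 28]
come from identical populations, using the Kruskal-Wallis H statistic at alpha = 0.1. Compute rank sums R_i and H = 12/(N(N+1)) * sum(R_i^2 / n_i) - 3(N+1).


Step 1: Combine all N = 11 observations and assign midranks.
sorted (value, group, rank): (12,G2,1), (13,G3,2), (15,G1,3), (19,G3,4), (20,G3,5), (21,G3,6), (22,G1,7), (24,G2,8), (26,G1,9), (28,G3,10), (29,G2,11)
Step 2: Sum ranks within each group.
R_1 = 19 (n_1 = 3)
R_2 = 20 (n_2 = 3)
R_3 = 27 (n_3 = 5)
Step 3: H = 12/(N(N+1)) * sum(R_i^2/n_i) - 3(N+1)
     = 12/(11*12) * (19^2/3 + 20^2/3 + 27^2/5) - 3*12
     = 0.090909 * 399.467 - 36
     = 0.315152.
Step 4: No ties, so H is used without correction.
Step 5: Under H0, H ~ chi^2(2); p-value = 0.854212.
Step 6: alpha = 0.1. fail to reject H0.

H = 0.3152, df = 2, p = 0.854212, fail to reject H0.


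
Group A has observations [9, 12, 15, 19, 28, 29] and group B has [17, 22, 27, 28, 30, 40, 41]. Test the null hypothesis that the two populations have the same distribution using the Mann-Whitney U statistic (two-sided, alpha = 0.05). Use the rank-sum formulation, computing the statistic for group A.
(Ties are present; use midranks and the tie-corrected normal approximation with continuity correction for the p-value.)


Step 1: Combine and sort all 13 observations; assign midranks.
sorted (value, group): (9,X), (12,X), (15,X), (17,Y), (19,X), (22,Y), (27,Y), (28,X), (28,Y), (29,X), (30,Y), (40,Y), (41,Y)
ranks: 9->1, 12->2, 15->3, 17->4, 19->5, 22->6, 27->7, 28->8.5, 28->8.5, 29->10, 30->11, 40->12, 41->13
Step 2: Rank sum for X: R1 = 1 + 2 + 3 + 5 + 8.5 + 10 = 29.5.
Step 3: U_X = R1 - n1(n1+1)/2 = 29.5 - 6*7/2 = 29.5 - 21 = 8.5.
       U_Y = n1*n2 - U_X = 42 - 8.5 = 33.5.
Step 4: Ties are present, so use the tie-corrected normal approximation (with continuity correction) for the p-value.
Step 5: p-value = 0.086044; compare to alpha = 0.05. fail to reject H0.

U_X = 8.5, p = 0.086044, fail to reject H0 at alpha = 0.05.


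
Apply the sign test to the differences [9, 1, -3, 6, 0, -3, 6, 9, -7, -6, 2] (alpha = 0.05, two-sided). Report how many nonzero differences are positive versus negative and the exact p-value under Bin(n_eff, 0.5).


Step 1: Discard zero differences. Original n = 11; n_eff = number of nonzero differences = 10.
Nonzero differences (with sign): +9, +1, -3, +6, -3, +6, +9, -7, -6, +2
Step 2: Count signs: positive = 6, negative = 4.
Step 3: Under H0: P(positive) = 0.5, so the number of positives S ~ Bin(10, 0.5).
Step 4: Two-sided exact p-value = sum of Bin(10,0.5) probabilities at or below the observed probability = 0.753906.
Step 5: alpha = 0.05. fail to reject H0.

n_eff = 10, pos = 6, neg = 4, p = 0.753906, fail to reject H0.


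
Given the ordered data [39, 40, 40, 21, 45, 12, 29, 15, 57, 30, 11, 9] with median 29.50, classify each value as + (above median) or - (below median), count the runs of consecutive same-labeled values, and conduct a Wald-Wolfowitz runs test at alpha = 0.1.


Step 1: Compute median = 29.50; label A = above, B = below.
Labels in order: AAABABBBAABB  (n_A = 6, n_B = 6)
Step 2: Count runs R = 6.
Step 3: Under H0 (random ordering), E[R] = 2*n_A*n_B/(n_A+n_B) + 1 = 2*6*6/12 + 1 = 7.0000.
        Var[R] = 2*n_A*n_B*(2*n_A*n_B - n_A - n_B) / ((n_A+n_B)^2 * (n_A+n_B-1)) = 4320/1584 = 2.7273.
        SD[R] = 1.6514.
Step 4: Continuity-corrected z = (R + 0.5 - E[R]) / SD[R] = (6 + 0.5 - 7.0000) / 1.6514 = -0.3028.
Step 5: Two-sided p-value via normal approximation = 2*(1 - Phi(|z|)) = 0.762069.
Step 6: alpha = 0.1. fail to reject H0.

R = 6, z = -0.3028, p = 0.762069, fail to reject H0.


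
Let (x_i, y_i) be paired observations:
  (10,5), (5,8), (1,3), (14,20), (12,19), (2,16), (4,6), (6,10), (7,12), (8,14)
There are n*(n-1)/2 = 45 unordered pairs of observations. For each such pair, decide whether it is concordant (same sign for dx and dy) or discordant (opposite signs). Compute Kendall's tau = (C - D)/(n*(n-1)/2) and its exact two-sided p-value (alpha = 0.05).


Step 1: Enumerate the 45 unordered pairs (i,j) with i<j and classify each by sign(x_j-x_i) * sign(y_j-y_i).
  (1,2):dx=-5,dy=+3->D; (1,3):dx=-9,dy=-2->C; (1,4):dx=+4,dy=+15->C; (1,5):dx=+2,dy=+14->C
  (1,6):dx=-8,dy=+11->D; (1,7):dx=-6,dy=+1->D; (1,8):dx=-4,dy=+5->D; (1,9):dx=-3,dy=+7->D
  (1,10):dx=-2,dy=+9->D; (2,3):dx=-4,dy=-5->C; (2,4):dx=+9,dy=+12->C; (2,5):dx=+7,dy=+11->C
  (2,6):dx=-3,dy=+8->D; (2,7):dx=-1,dy=-2->C; (2,8):dx=+1,dy=+2->C; (2,9):dx=+2,dy=+4->C
  (2,10):dx=+3,dy=+6->C; (3,4):dx=+13,dy=+17->C; (3,5):dx=+11,dy=+16->C; (3,6):dx=+1,dy=+13->C
  (3,7):dx=+3,dy=+3->C; (3,8):dx=+5,dy=+7->C; (3,9):dx=+6,dy=+9->C; (3,10):dx=+7,dy=+11->C
  (4,5):dx=-2,dy=-1->C; (4,6):dx=-12,dy=-4->C; (4,7):dx=-10,dy=-14->C; (4,8):dx=-8,dy=-10->C
  (4,9):dx=-7,dy=-8->C; (4,10):dx=-6,dy=-6->C; (5,6):dx=-10,dy=-3->C; (5,7):dx=-8,dy=-13->C
  (5,8):dx=-6,dy=-9->C; (5,9):dx=-5,dy=-7->C; (5,10):dx=-4,dy=-5->C; (6,7):dx=+2,dy=-10->D
  (6,8):dx=+4,dy=-6->D; (6,9):dx=+5,dy=-4->D; (6,10):dx=+6,dy=-2->D; (7,8):dx=+2,dy=+4->C
  (7,9):dx=+3,dy=+6->C; (7,10):dx=+4,dy=+8->C; (8,9):dx=+1,dy=+2->C; (8,10):dx=+2,dy=+4->C
  (9,10):dx=+1,dy=+2->C
Step 2: C = 34, D = 11, total pairs = 45.
Step 3: tau = (C - D)/(n(n-1)/2) = (34 - 11)/45 = 0.511111.
Step 4: Exact two-sided p-value (enumerate n! = 3628800 permutations of y under H0): p = 0.046623.
Step 5: alpha = 0.05. reject H0.

tau_b = 0.5111 (C=34, D=11), p = 0.046623, reject H0.


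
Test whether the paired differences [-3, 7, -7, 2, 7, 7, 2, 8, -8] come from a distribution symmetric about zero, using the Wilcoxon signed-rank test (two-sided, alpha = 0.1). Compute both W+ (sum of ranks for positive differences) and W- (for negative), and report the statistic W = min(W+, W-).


Step 1: Drop any zero differences (none here) and take |d_i|.
|d| = [3, 7, 7, 2, 7, 7, 2, 8, 8]
Step 2: Midrank |d_i| (ties get averaged ranks).
ranks: |3|->3, |7|->5.5, |7|->5.5, |2|->1.5, |7|->5.5, |7|->5.5, |2|->1.5, |8|->8.5, |8|->8.5
Step 3: Attach original signs; sum ranks with positive sign and with negative sign.
W+ = 5.5 + 1.5 + 5.5 + 5.5 + 1.5 + 8.5 = 28
W- = 3 + 5.5 + 8.5 = 17
(Check: W+ + W- = 45 should equal n(n+1)/2 = 45.)
Step 4: Test statistic W = min(W+, W-) = 17.
Step 5: Ties in |d|, so use the tie-corrected normal approximation.
        E[W] = n(n+1)/4 = 9*10/4 = 22.5.
        Tie groups: |d|=2 (t=2), |d|=7 (t=4), |d|=8 (t=2); sum(t^3 - t) = 72.
        Var[W] = n(n+1)(2n+1)/24 - sum(t^3-t)/48 = 1710/24 - 72/48 = 69.75.
        z = (W - E[W]) / sqrt(Var[W]) = (17 - 22.5) / 8.3516 = -0.6586.
        Two-sided p = 2*Phi(z) = 0.510183.
Step 6: alpha = 0.1. fail to reject H0.

W+ = 28, W- = 17, W = min = 17, p = 0.510183, fail to reject H0.


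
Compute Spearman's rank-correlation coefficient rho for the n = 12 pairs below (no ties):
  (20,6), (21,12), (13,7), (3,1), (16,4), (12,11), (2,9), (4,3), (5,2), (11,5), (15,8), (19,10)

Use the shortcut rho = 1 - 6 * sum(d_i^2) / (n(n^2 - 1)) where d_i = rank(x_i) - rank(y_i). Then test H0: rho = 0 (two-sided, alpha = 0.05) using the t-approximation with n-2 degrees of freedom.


Step 1: Rank x and y separately (midranks; no ties here).
rank(x): 20->11, 21->12, 13->7, 3->2, 16->9, 12->6, 2->1, 4->3, 5->4, 11->5, 15->8, 19->10
rank(y): 6->6, 12->12, 7->7, 1->1, 4->4, 11->11, 9->9, 3->3, 2->2, 5->5, 8->8, 10->10
Step 2: d_i = R_x(i) - R_y(i); compute d_i^2.
  (11-6)^2=25, (12-12)^2=0, (7-7)^2=0, (2-1)^2=1, (9-4)^2=25, (6-11)^2=25, (1-9)^2=64, (3-3)^2=0, (4-2)^2=4, (5-5)^2=0, (8-8)^2=0, (10-10)^2=0
sum(d^2) = 144.
Step 3: rho = 1 - 6*144 / (12*(12^2 - 1)) = 1 - 864/1716 = 0.496503.
Step 4: Under H0, t = rho * sqrt((n-2)/(1-rho^2)) = 1.8088 ~ t(10).
Step 5: Two-sided p-value from the t-distribution with 10 df = 0.100603.
Step 6: alpha = 0.05. fail to reject H0.

rho = 0.4965, p = 0.100603, fail to reject H0 at alpha = 0.05.


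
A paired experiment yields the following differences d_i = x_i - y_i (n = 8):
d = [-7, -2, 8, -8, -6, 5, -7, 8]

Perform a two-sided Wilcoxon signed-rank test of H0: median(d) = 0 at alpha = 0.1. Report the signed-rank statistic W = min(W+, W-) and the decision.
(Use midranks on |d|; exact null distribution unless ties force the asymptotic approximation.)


Step 1: Drop any zero differences (none here) and take |d_i|.
|d| = [7, 2, 8, 8, 6, 5, 7, 8]
Step 2: Midrank |d_i| (ties get averaged ranks).
ranks: |7|->4.5, |2|->1, |8|->7, |8|->7, |6|->3, |5|->2, |7|->4.5, |8|->7
Step 3: Attach original signs; sum ranks with positive sign and with negative sign.
W+ = 7 + 2 + 7 = 16
W- = 4.5 + 1 + 7 + 3 + 4.5 = 20
(Check: W+ + W- = 36 should equal n(n+1)/2 = 36.)
Step 4: Test statistic W = min(W+, W-) = 16.
Step 5: Ties in |d|, so use the tie-corrected normal approximation.
        E[W] = n(n+1)/4 = 8*9/4 = 18.
        Tie groups: |d|=7 (t=2), |d|=8 (t=3); sum(t^3 - t) = 30.
        Var[W] = n(n+1)(2n+1)/24 - sum(t^3-t)/48 = 1224/24 - 30/48 = 50.375.
        z = (W - E[W]) / sqrt(Var[W]) = (16 - 18) / 7.0975 = -0.2818.
        Two-sided p = 2*Phi(z) = 0.778106.
Step 6: alpha = 0.1. fail to reject H0.

W+ = 16, W- = 20, W = min = 16, p = 0.778106, fail to reject H0.
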